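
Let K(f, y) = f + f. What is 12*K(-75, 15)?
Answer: -1800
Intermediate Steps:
K(f, y) = 2*f
12*K(-75, 15) = 12*(2*(-75)) = 12*(-150) = -1800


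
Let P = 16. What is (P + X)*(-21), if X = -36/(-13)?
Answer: -5124/13 ≈ -394.15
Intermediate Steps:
X = 36/13 (X = -36*(-1/13) = 36/13 ≈ 2.7692)
(P + X)*(-21) = (16 + 36/13)*(-21) = (244/13)*(-21) = -5124/13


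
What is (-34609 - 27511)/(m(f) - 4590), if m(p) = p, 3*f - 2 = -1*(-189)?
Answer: 186360/13579 ≈ 13.724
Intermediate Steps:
f = 191/3 (f = ⅔ + (-1*(-189))/3 = ⅔ + (⅓)*189 = ⅔ + 63 = 191/3 ≈ 63.667)
(-34609 - 27511)/(m(f) - 4590) = (-34609 - 27511)/(191/3 - 4590) = -62120/(-13579/3) = -62120*(-3/13579) = 186360/13579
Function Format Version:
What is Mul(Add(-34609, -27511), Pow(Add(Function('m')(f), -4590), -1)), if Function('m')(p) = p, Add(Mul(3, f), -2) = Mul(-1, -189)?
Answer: Rational(186360, 13579) ≈ 13.724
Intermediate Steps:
f = Rational(191, 3) (f = Add(Rational(2, 3), Mul(Rational(1, 3), Mul(-1, -189))) = Add(Rational(2, 3), Mul(Rational(1, 3), 189)) = Add(Rational(2, 3), 63) = Rational(191, 3) ≈ 63.667)
Mul(Add(-34609, -27511), Pow(Add(Function('m')(f), -4590), -1)) = Mul(Add(-34609, -27511), Pow(Add(Rational(191, 3), -4590), -1)) = Mul(-62120, Pow(Rational(-13579, 3), -1)) = Mul(-62120, Rational(-3, 13579)) = Rational(186360, 13579)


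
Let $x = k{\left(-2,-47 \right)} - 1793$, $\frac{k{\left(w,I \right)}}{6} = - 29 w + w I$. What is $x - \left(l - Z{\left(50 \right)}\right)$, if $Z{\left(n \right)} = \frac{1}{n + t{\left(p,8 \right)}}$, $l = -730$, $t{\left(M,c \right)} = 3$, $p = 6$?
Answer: $- \frac{8002}{53} \approx -150.98$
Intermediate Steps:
$k{\left(w,I \right)} = - 174 w + 6 I w$ ($k{\left(w,I \right)} = 6 \left(- 29 w + w I\right) = 6 \left(- 29 w + I w\right) = - 174 w + 6 I w$)
$Z{\left(n \right)} = \frac{1}{3 + n}$ ($Z{\left(n \right)} = \frac{1}{n + 3} = \frac{1}{3 + n}$)
$x = -881$ ($x = 6 \left(-2\right) \left(-29 - 47\right) - 1793 = 6 \left(-2\right) \left(-76\right) - 1793 = 912 - 1793 = -881$)
$x - \left(l - Z{\left(50 \right)}\right) = -881 + \left(\frac{1}{3 + 50} - -730\right) = -881 + \left(\frac{1}{53} + 730\right) = -881 + \frac{38691}{53} = - \frac{8002}{53}$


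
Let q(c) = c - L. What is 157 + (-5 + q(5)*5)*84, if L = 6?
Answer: -683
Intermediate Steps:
q(c) = -6 + c (q(c) = c - 1*6 = c - 6 = -6 + c)
157 + (-5 + q(5)*5)*84 = 157 + (-5 + (-6 + 5)*5)*84 = 157 + (-5 - 1*5)*84 = 157 + (-5 - 5)*84 = 157 - 10*84 = 157 - 840 = -683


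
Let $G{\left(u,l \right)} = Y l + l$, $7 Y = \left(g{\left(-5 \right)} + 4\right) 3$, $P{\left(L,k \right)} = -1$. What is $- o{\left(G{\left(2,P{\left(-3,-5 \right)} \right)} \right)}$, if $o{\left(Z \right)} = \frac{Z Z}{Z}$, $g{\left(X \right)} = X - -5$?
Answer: $\frac{19}{7} \approx 2.7143$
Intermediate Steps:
$g{\left(X \right)} = 5 + X$ ($g{\left(X \right)} = X + 5 = 5 + X$)
$Y = \frac{12}{7}$ ($Y = \frac{\left(\left(5 - 5\right) + 4\right) 3}{7} = \frac{\left(0 + 4\right) 3}{7} = \frac{4 \cdot 3}{7} = \frac{1}{7} \cdot 12 = \frac{12}{7} \approx 1.7143$)
$G{\left(u,l \right)} = \frac{19 l}{7}$ ($G{\left(u,l \right)} = \frac{12 l}{7} + l = \frac{19 l}{7}$)
$o{\left(Z \right)} = Z$ ($o{\left(Z \right)} = \frac{Z^{2}}{Z} = Z$)
$- o{\left(G{\left(2,P{\left(-3,-5 \right)} \right)} \right)} = - \frac{19 \left(-1\right)}{7} = \left(-1\right) \left(- \frac{19}{7}\right) = \frac{19}{7}$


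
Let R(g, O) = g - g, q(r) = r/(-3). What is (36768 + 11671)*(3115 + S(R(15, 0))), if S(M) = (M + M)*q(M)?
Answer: 150887485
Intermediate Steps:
q(r) = -r/3 (q(r) = r*(-1/3) = -r/3)
R(g, O) = 0
S(M) = -2*M**2/3 (S(M) = (M + M)*(-M/3) = (2*M)*(-M/3) = -2*M**2/3)
(36768 + 11671)*(3115 + S(R(15, 0))) = (36768 + 11671)*(3115 - 2/3*0**2) = 48439*(3115 - 2/3*0) = 48439*(3115 + 0) = 48439*3115 = 150887485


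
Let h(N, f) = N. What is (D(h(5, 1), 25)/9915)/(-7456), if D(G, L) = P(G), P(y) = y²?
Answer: -5/14785248 ≈ -3.3817e-7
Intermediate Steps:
D(G, L) = G²
(D(h(5, 1), 25)/9915)/(-7456) = (5²/9915)/(-7456) = (25*(1/9915))*(-1/7456) = (5/1983)*(-1/7456) = -5/14785248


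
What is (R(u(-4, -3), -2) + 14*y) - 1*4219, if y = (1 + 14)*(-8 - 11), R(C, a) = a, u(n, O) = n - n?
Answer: -8211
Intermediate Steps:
u(n, O) = 0
y = -285 (y = 15*(-19) = -285)
(R(u(-4, -3), -2) + 14*y) - 1*4219 = (-2 + 14*(-285)) - 1*4219 = (-2 - 3990) - 4219 = -3992 - 4219 = -8211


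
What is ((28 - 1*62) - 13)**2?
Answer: 2209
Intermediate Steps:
((28 - 1*62) - 13)**2 = ((28 - 62) - 13)**2 = (-34 - 13)**2 = (-47)**2 = 2209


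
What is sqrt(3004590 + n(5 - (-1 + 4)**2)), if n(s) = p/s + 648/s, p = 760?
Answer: sqrt(3004238) ≈ 1733.3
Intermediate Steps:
n(s) = 1408/s (n(s) = 760/s + 648/s = 1408/s)
sqrt(3004590 + n(5 - (-1 + 4)**2)) = sqrt(3004590 + 1408/(5 - (-1 + 4)**2)) = sqrt(3004590 + 1408/(5 - 1*3**2)) = sqrt(3004590 + 1408/(5 - 1*9)) = sqrt(3004590 + 1408/(5 - 9)) = sqrt(3004590 + 1408/(-4)) = sqrt(3004590 + 1408*(-1/4)) = sqrt(3004590 - 352) = sqrt(3004238)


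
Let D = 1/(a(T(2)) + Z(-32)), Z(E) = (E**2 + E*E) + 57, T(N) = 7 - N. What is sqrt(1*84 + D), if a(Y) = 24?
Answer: sqrt(380743973)/2129 ≈ 9.1652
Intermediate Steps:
Z(E) = 57 + 2*E**2 (Z(E) = (E**2 + E**2) + 57 = 2*E**2 + 57 = 57 + 2*E**2)
D = 1/2129 (D = 1/(24 + (57 + 2*(-32)**2)) = 1/(24 + (57 + 2*1024)) = 1/(24 + (57 + 2048)) = 1/(24 + 2105) = 1/2129 ≈ 0.00046970)
sqrt(1*84 + D) = sqrt(1*84 + 1/2129) = sqrt(84 + 1/2129) = sqrt(178837/2129) = sqrt(380743973)/2129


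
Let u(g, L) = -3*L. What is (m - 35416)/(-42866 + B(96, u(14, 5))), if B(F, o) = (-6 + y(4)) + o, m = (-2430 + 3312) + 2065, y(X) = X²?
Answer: 32469/42871 ≈ 0.75737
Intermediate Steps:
m = 2947 (m = 882 + 2065 = 2947)
B(F, o) = 10 + o (B(F, o) = (-6 + 4²) + o = (-6 + 16) + o = 10 + o)
(m - 35416)/(-42866 + B(96, u(14, 5))) = (2947 - 35416)/(-42866 + (10 - 3*5)) = -32469/(-42866 + (10 - 15)) = -32469/(-42866 - 5) = -32469/(-42871) = -32469*(-1/42871) = 32469/42871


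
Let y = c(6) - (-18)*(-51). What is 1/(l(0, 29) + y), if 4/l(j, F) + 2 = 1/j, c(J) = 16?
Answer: -1/902 ≈ -0.0011086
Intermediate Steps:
l(j, F) = 4/(-2 + 1/j)
y = -902 (y = 16 - (-18)*(-51) = 16 - 1*918 = 16 - 918 = -902)
1/(l(0, 29) + y) = 1/(-4*0/(-1 + 2*0) - 902) = 1/(-4*0/(-1 + 0) - 902) = 1/(-4*0/(-1) - 902) = 1/(-4*0*(-1) - 902) = 1/(0 - 902) = 1/(-902) = -1/902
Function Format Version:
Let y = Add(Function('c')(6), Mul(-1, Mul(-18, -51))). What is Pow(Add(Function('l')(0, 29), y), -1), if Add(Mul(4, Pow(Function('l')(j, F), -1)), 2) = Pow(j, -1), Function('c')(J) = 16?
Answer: Rational(-1, 902) ≈ -0.0011086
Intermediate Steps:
Function('l')(j, F) = Mul(4, Pow(Add(-2, Pow(j, -1)), -1))
y = -902 (y = Add(16, Mul(-1, Mul(-18, -51))) = Add(16, Mul(-1, 918)) = Add(16, -918) = -902)
Pow(Add(Function('l')(0, 29), y), -1) = Pow(Add(Mul(-4, 0, Pow(Add(-1, Mul(2, 0)), -1)), -902), -1) = Pow(Add(Mul(-4, 0, Pow(Add(-1, 0), -1)), -902), -1) = Pow(Add(Mul(-4, 0, Pow(-1, -1)), -902), -1) = Pow(Add(Mul(-4, 0, -1), -902), -1) = Pow(Add(0, -902), -1) = Pow(-902, -1) = Rational(-1, 902)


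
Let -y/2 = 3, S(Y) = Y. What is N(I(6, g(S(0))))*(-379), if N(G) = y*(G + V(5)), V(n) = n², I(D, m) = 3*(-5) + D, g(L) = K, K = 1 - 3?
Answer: 36384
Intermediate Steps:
K = -2
g(L) = -2
I(D, m) = -15 + D
y = -6 (y = -2*3 = -6)
N(G) = -150 - 6*G (N(G) = -6*(G + 5²) = -6*(G + 25) = -6*(25 + G) = -150 - 6*G)
N(I(6, g(S(0))))*(-379) = (-150 - 6*(-15 + 6))*(-379) = (-150 - 6*(-9))*(-379) = (-150 + 54)*(-379) = -96*(-379) = 36384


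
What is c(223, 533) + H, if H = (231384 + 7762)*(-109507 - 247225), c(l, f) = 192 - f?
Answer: -85311031213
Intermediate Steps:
H = -85311030872 (H = 239146*(-356732) = -85311030872)
c(223, 533) + H = (192 - 1*533) - 85311030872 = (192 - 533) - 85311030872 = -341 - 85311030872 = -85311031213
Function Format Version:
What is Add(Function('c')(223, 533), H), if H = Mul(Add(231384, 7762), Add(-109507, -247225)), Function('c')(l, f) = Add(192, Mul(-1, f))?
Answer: -85311031213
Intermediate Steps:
H = -85311030872 (H = Mul(239146, -356732) = -85311030872)
Add(Function('c')(223, 533), H) = Add(Add(192, Mul(-1, 533)), -85311030872) = Add(Add(192, -533), -85311030872) = Add(-341, -85311030872) = -85311031213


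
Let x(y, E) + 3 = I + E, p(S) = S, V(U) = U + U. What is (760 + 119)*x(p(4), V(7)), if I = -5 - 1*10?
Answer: -3516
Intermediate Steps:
V(U) = 2*U
I = -15 (I = -5 - 10 = -15)
x(y, E) = -18 + E (x(y, E) = -3 + (-15 + E) = -18 + E)
(760 + 119)*x(p(4), V(7)) = (760 + 119)*(-18 + 2*7) = 879*(-18 + 14) = 879*(-4) = -3516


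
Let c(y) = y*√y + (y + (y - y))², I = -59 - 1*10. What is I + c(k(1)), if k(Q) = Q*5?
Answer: -44 + 5*√5 ≈ -32.820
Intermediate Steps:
k(Q) = 5*Q
I = -69 (I = -59 - 10 = -69)
c(y) = y² + y^(3/2) (c(y) = y^(3/2) + (y + 0)² = y^(3/2) + y² = y² + y^(3/2))
I + c(k(1)) = -69 + ((5*1)² + (5*1)^(3/2)) = -69 + (5² + 5^(3/2)) = -69 + (25 + 5*√5) = -44 + 5*√5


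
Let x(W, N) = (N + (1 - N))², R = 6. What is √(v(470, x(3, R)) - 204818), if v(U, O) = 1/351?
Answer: I*√2803753563/117 ≈ 452.57*I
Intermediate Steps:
x(W, N) = 1 (x(W, N) = 1² = 1)
v(U, O) = 1/351
√(v(470, x(3, R)) - 204818) = √(1/351 - 204818) = √(-71891117/351) = I*√2803753563/117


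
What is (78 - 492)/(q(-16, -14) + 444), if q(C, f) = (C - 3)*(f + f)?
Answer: -207/488 ≈ -0.42418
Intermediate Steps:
q(C, f) = 2*f*(-3 + C) (q(C, f) = (-3 + C)*(2*f) = 2*f*(-3 + C))
(78 - 492)/(q(-16, -14) + 444) = (78 - 492)/(2*(-14)*(-3 - 16) + 444) = -414/(2*(-14)*(-19) + 444) = -414/(532 + 444) = -414/976 = -414*1/976 = -207/488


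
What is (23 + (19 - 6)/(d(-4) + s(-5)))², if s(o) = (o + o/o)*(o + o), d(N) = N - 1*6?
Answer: 494209/900 ≈ 549.12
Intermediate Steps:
d(N) = -6 + N (d(N) = N - 6 = -6 + N)
s(o) = 2*o*(1 + o) (s(o) = (o + 1)*(2*o) = (1 + o)*(2*o) = 2*o*(1 + o))
(23 + (19 - 6)/(d(-4) + s(-5)))² = (23 + (19 - 6)/((-6 - 4) + 2*(-5)*(1 - 5)))² = (23 + 13/(-10 + 2*(-5)*(-4)))² = (23 + 13/(-10 + 40))² = (23 + 13/30)² = (703/30)² = 494209/900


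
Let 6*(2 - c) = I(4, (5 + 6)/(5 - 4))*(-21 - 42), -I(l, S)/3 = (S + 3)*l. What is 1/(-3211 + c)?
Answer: -1/4973 ≈ -0.00020109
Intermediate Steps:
I(l, S) = -3*l*(3 + S) (I(l, S) = -3*(S + 3)*l = -3*(3 + S)*l = -3*l*(3 + S))
c = -1762 (c = 2 - (-3*4*(3 + (5 + 6)/(5 - 4)))*(-21 - 42)/6 = 2 - (-3*4*(3 + 11/1))*(-63)/6 = 2 - (-3*4*(3 + 11*1))*(-63)/6 = 2 - (-3*4*(3 + 11))*(-63)/6 = 2 - (-3*4*14)*(-63)/6 = 2 - (-28)*(-63) = 2 - ⅙*10584 = 2 - 1764 = -1762)
1/(-3211 + c) = 1/(-3211 - 1762) = 1/(-4973) = -1/4973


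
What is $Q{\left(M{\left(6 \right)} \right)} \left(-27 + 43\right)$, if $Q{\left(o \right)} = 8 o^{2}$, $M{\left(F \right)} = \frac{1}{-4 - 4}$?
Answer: $2$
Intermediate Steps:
$M{\left(F \right)} = - \frac{1}{8}$ ($M{\left(F \right)} = \frac{1}{-8} = - \frac{1}{8}$)
$Q{\left(M{\left(6 \right)} \right)} \left(-27 + 43\right) = 8 \left(- \frac{1}{8}\right)^{2} \left(-27 + 43\right) = 8 \cdot \frac{1}{64} \cdot 16 = \frac{1}{8} \cdot 16 = 2$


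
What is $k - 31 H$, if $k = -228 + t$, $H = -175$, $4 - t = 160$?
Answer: $5041$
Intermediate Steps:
$t = -156$ ($t = 4 - 160 = -156$)
$k = -384$ ($k = -228 - 156 = -384$)
$k - 31 H = -384 - -5425 = -384 + 5425 = 5041$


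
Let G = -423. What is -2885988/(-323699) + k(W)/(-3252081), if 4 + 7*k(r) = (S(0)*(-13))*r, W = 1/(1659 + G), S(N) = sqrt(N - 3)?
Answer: 65698268481992/7368867573333 + 13*I*sqrt(3)/28137004812 ≈ 8.9156 + 8.0025e-10*I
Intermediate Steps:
S(N) = sqrt(-3 + N)
W = 1/1236 (W = 1/(1659 - 423) = 1/1236 ≈ 0.00080906)
k(r) = -4/7 - 13*I*r*sqrt(3)/7 (k(r) = -4/7 + ((sqrt(-3 + 0)*(-13))*r)/7 = -4/7 + ((sqrt(-3)*(-13))*r)/7 = -4/7 + (((I*sqrt(3))*(-13))*r)/7 = -4/7 + ((-13*I*sqrt(3))*r)/7 = -4/7 + (-13*I*r*sqrt(3))/7 = -4/7 - 13*I*r*sqrt(3)/7)
-2885988/(-323699) + k(W)/(-3252081) = -2885988/(-323699) + (-4/7 - 13/7*I*1/1236*sqrt(3))/(-3252081) = -2885988*(-1/323699) + (-4/7 - 13*I*sqrt(3)/8652)*(-1/3252081) = 2885988/323699 + (4/22764567 + 13*I*sqrt(3)/28137004812) = 65698268481992/7368867573333 + 13*I*sqrt(3)/28137004812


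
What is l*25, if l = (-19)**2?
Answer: 9025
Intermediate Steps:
l = 361
l*25 = 361*25 = 9025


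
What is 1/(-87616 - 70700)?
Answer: -1/158316 ≈ -6.3165e-6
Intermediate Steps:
1/(-87616 - 70700) = 1/(-158316) = -1/158316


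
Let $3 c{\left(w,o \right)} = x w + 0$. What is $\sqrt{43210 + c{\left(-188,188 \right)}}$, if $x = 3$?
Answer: $7 \sqrt{878} \approx 207.42$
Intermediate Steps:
$c{\left(w,o \right)} = w$ ($c{\left(w,o \right)} = \frac{3 w + 0}{3} = \frac{3 w}{3} = w$)
$\sqrt{43210 + c{\left(-188,188 \right)}} = \sqrt{43210 - 188} = \sqrt{43022} = 7 \sqrt{878}$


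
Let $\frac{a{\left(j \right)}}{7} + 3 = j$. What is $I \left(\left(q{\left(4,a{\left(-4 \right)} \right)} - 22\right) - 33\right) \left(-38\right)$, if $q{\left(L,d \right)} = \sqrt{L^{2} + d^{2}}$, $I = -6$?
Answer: $-12540 + 228 \sqrt{2417} \approx -1330.8$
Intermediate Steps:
$a{\left(j \right)} = -21 + 7 j$
$I \left(\left(q{\left(4,a{\left(-4 \right)} \right)} - 22\right) - 33\right) \left(-38\right) = - 6 \left(\left(\sqrt{4^{2} + \left(-21 + 7 \left(-4\right)\right)^{2}} - 22\right) - 33\right) \left(-38\right) = - 6 \left(\left(\sqrt{16 + \left(-21 - 28\right)^{2}} - 22\right) - 33\right) \left(-38\right) = - 6 \left(\left(\sqrt{16 + \left(-49\right)^{2}} - 22\right) - 33\right) \left(-38\right) = - 6 \left(\left(\sqrt{16 + 2401} - 22\right) - 33\right) \left(-38\right) = - 6 \left(\left(\sqrt{2417} - 22\right) - 33\right) \left(-38\right) = - 6 \left(\left(-22 + \sqrt{2417}\right) - 33\right) \left(-38\right) = - 6 \left(-55 + \sqrt{2417}\right) \left(-38\right) = \left(330 - 6 \sqrt{2417}\right) \left(-38\right) = -12540 + 228 \sqrt{2417}$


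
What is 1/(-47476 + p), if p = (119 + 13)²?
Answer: -1/30052 ≈ -3.3276e-5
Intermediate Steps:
p = 17424 (p = 132² = 17424)
1/(-47476 + p) = 1/(-47476 + 17424) = 1/(-30052) = -1/30052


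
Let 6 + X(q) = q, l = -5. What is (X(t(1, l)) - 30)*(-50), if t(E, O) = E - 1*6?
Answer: 2050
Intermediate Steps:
t(E, O) = -6 + E (t(E, O) = E - 6 = -6 + E)
X(q) = -6 + q
(X(t(1, l)) - 30)*(-50) = ((-6 + (-6 + 1)) - 30)*(-50) = ((-6 - 5) - 30)*(-50) = (-11 - 30)*(-50) = -41*(-50) = 2050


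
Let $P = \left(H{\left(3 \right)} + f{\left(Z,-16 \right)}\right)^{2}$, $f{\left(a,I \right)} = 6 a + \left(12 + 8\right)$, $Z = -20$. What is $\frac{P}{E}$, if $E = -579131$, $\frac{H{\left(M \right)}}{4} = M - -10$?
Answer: $- \frac{2304}{579131} \approx -0.0039784$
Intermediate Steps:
$H{\left(M \right)} = 40 + 4 M$ ($H{\left(M \right)} = 4 \left(M - -10\right) = 4 \left(M + 10\right) = 4 \left(10 + M\right) = 40 + 4 M$)
$f{\left(a,I \right)} = 20 + 6 a$ ($f{\left(a,I \right)} = 6 a + 20 = 20 + 6 a$)
$P = 2304$ ($P = \left(\left(40 + 4 \cdot 3\right) + \left(20 + 6 \left(-20\right)\right)\right)^{2} = \left(\left(40 + 12\right) + \left(20 - 120\right)\right)^{2} = \left(52 - 100\right)^{2} = \left(-48\right)^{2} = 2304$)
$\frac{P}{E} = \frac{2304}{-579131} = 2304 \left(- \frac{1}{579131}\right) = - \frac{2304}{579131}$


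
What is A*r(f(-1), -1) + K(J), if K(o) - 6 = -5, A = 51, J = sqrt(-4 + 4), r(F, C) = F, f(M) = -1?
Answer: -50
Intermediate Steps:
J = 0 (J = sqrt(0) = 0)
K(o) = 1 (K(o) = 6 - 5 = 1)
A*r(f(-1), -1) + K(J) = 51*(-1) + 1 = -51 + 1 = -50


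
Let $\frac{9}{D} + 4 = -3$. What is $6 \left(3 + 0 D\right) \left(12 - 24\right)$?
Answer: $-216$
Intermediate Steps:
$D = - \frac{9}{7}$ ($D = \frac{9}{-4 - 3} = \frac{9}{-7} = 9 \left(- \frac{1}{7}\right) = - \frac{9}{7} \approx -1.2857$)
$6 \left(3 + 0 D\right) \left(12 - 24\right) = 6 \left(3 + 0 \left(- \frac{9}{7}\right)\right) \left(12 - 24\right) = 6 \left(3 + 0\right) \left(12 - 24\right) = 6 \cdot 3 \left(-12\right) = 18 \left(-12\right) = -216$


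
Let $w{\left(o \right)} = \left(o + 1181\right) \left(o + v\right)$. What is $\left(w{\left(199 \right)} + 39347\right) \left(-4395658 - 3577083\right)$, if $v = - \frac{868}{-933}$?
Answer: $- \frac{781671581399597}{311} \approx -2.5134 \cdot 10^{12}$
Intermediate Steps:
$v = \frac{868}{933}$ ($v = \left(-868\right) \left(- \frac{1}{933}\right) = \frac{868}{933} \approx 0.93033$)
$w{\left(o \right)} = \left(1181 + o\right) \left(\frac{868}{933} + o\right)$ ($w{\left(o \right)} = \left(o + 1181\right) \left(o + \frac{868}{933}\right) = \left(1181 + o\right) \left(\frac{868}{933} + o\right)$)
$\left(w{\left(199 \right)} + 39347\right) \left(-4395658 - 3577083\right) = \left(\left(\frac{1025108}{933} + 199^{2} + \frac{1102741}{933} \cdot 199\right) + 39347\right) \left(-4395658 - 3577083\right) = \left(\left(\frac{1025108}{933} + 39601 + \frac{219445459}{933}\right) + 39347\right) \left(-7972741\right) = \left(\frac{85806100}{311} + 39347\right) \left(-7972741\right) = \frac{98043017}{311} \left(-7972741\right) = - \frac{781671581399597}{311}$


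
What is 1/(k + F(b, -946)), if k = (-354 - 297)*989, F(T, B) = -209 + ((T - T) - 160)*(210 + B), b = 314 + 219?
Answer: -1/526288 ≈ -1.9001e-6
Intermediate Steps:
b = 533
F(T, B) = -33809 - 160*B (F(T, B) = -209 + (0 - 160)*(210 + B) = -209 - 160*(210 + B) = -209 + (-33600 - 160*B) = -33809 - 160*B)
k = -643839 (k = -651*989 = -643839)
1/(k + F(b, -946)) = 1/(-643839 + (-33809 - 160*(-946))) = 1/(-643839 + (-33809 + 151360)) = 1/(-643839 + 117551) = 1/(-526288) = -1/526288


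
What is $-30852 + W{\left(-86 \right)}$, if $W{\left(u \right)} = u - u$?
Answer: $-30852$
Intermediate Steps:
$W{\left(u \right)} = 0$
$-30852 + W{\left(-86 \right)} = -30852 + 0 = -30852$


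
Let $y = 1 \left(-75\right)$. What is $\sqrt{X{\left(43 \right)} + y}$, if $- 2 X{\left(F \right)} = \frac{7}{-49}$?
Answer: $\frac{i \sqrt{14686}}{14} \approx 8.6561 i$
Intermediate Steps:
$y = -75$
$X{\left(F \right)} = \frac{1}{14}$ ($X{\left(F \right)} = - \frac{7 \frac{1}{-49}}{2} = - \frac{7 \left(- \frac{1}{49}\right)}{2} = \left(- \frac{1}{2}\right) \left(- \frac{1}{7}\right) = \frac{1}{14}$)
$\sqrt{X{\left(43 \right)} + y} = \sqrt{\frac{1}{14} - 75} = \sqrt{- \frac{1049}{14}} = \frac{i \sqrt{14686}}{14}$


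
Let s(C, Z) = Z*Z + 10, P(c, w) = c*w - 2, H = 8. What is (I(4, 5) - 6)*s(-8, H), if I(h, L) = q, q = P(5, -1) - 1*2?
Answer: -1110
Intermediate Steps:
P(c, w) = -2 + c*w
q = -9 (q = (-2 + 5*(-1)) - 1*2 = (-2 - 5) - 2 = -7 - 2 = -9)
I(h, L) = -9
s(C, Z) = 10 + Z**2 (s(C, Z) = Z**2 + 10 = 10 + Z**2)
(I(4, 5) - 6)*s(-8, H) = (-9 - 6)*(10 + 8**2) = -15*(10 + 64) = -15*74 = -1110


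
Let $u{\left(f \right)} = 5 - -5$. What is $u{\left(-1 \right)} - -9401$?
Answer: $9411$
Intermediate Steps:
$u{\left(f \right)} = 10$ ($u{\left(f \right)} = 5 + 5 = 10$)
$u{\left(-1 \right)} - -9401 = 10 - -9401 = 10 + 9401 = 9411$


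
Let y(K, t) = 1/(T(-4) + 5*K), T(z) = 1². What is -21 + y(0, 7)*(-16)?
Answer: -37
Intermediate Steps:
T(z) = 1
y(K, t) = 1/(1 + 5*K)
-21 + y(0, 7)*(-16) = -21 - 16/(1 + 5*0) = -21 - 16/(1 + 0) = -21 - 16/1 = -21 + 1*(-16) = -21 - 16 = -37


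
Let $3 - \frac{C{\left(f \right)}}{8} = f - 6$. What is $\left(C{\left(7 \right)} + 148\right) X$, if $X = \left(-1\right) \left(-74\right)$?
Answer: $12136$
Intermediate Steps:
$X = 74$
$C{\left(f \right)} = 72 - 8 f$ ($C{\left(f \right)} = 24 - 8 \left(f - 6\right) = 24 - 8 \left(-6 + f\right) = 24 - \left(-48 + 8 f\right) = 72 - 8 f$)
$\left(C{\left(7 \right)} + 148\right) X = \left(\left(72 - 56\right) + 148\right) 74 = \left(16 + 148\right) 74 = 164 \cdot 74 = 12136$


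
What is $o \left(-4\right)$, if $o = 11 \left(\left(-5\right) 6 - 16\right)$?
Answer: $2024$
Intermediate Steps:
$o = -506$ ($o = 11 \left(-30 - 16\right) = 11 \left(-46\right) = -506$)
$o \left(-4\right) = \left(-506\right) \left(-4\right) = 2024$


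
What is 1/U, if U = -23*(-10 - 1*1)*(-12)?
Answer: -1/3036 ≈ -0.00032938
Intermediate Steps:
U = -3036 (U = -23*(-10 - 1)*(-12) = -23*(-11)*(-12) = 253*(-12) = -3036)
1/U = 1/(-3036) = -1/3036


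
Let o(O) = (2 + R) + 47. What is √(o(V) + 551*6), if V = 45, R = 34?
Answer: √3389 ≈ 58.215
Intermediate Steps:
o(O) = 83 (o(O) = (2 + 34) + 47 = 36 + 47 = 83)
√(o(V) + 551*6) = √(83 + 551*6) = √(83 + 3306) = √3389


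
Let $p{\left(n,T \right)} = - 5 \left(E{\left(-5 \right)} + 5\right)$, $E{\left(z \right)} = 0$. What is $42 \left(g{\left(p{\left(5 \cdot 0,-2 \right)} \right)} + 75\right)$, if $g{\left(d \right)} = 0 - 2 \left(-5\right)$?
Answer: $3570$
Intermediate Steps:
$p{\left(n,T \right)} = -25$ ($p{\left(n,T \right)} = - 5 \left(0 + 5\right) = \left(-5\right) 5 = -25$)
$g{\left(d \right)} = 10$ ($g{\left(d \right)} = 0 - -10 = 0 + 10 = 10$)
$42 \left(g{\left(p{\left(5 \cdot 0,-2 \right)} \right)} + 75\right) = 42 \left(10 + 75\right) = 42 \cdot 85 = 3570$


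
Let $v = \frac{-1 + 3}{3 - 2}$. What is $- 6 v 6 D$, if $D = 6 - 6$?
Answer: $0$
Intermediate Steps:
$v = 2$ ($v = \frac{2}{1} = 2 \cdot 1 = 2$)
$D = 0$ ($D = 6 - 6 = 0$)
$- 6 v 6 D = \left(-6\right) 2 \cdot 6 \cdot 0 = \left(-12\right) 0 = 0$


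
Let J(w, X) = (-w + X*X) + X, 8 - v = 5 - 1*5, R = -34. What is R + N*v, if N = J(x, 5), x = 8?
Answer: 142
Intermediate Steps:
v = 8 (v = 8 - (5 - 1*5) = 8 - (5 - 5) = 8 - 1*0 = 8 + 0 = 8)
J(w, X) = X + X² - w (J(w, X) = (-w + X²) + X = (X² - w) + X = X + X² - w)
N = 22 (N = 5 + 5² - 1*8 = 5 + 25 - 8 = 22)
R + N*v = -34 + 22*8 = -34 + 176 = 142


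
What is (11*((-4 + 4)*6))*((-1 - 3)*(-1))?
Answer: 0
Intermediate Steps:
(11*((-4 + 4)*6))*((-1 - 3)*(-1)) = (11*(0*6))*(-4*(-1)) = (11*0)*4 = 0*4 = 0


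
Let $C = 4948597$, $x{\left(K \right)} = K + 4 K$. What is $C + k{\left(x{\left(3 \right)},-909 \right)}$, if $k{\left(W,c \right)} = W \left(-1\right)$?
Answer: $4948582$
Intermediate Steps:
$x{\left(K \right)} = 5 K$
$k{\left(W,c \right)} = - W$
$C + k{\left(x{\left(3 \right)},-909 \right)} = 4948597 - 5 \cdot 3 = 4948597 - 15 = 4948582$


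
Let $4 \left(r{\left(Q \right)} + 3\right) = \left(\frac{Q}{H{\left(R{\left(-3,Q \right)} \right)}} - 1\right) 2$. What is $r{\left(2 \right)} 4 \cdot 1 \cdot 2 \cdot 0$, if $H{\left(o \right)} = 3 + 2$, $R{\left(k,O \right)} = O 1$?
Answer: $0$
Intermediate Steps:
$R{\left(k,O \right)} = O$
$H{\left(o \right)} = 5$
$r{\left(Q \right)} = - \frac{7}{2} + \frac{Q}{10}$ ($r{\left(Q \right)} = -3 + \frac{\left(\frac{Q}{5} - 1\right) 2}{4} = -3 + \frac{\left(-1 + \frac{Q}{5}\right) 2}{4} = -3 + \frac{-2 + \frac{2 Q}{5}}{4} = -3 + \left(- \frac{1}{2} + \frac{Q}{10}\right) = - \frac{7}{2} + \frac{Q}{10}$)
$r{\left(2 \right)} 4 \cdot 1 \cdot 2 \cdot 0 = \left(- \frac{7}{2} + \frac{1}{10} \cdot 2\right) 4 \cdot 1 \cdot 2 \cdot 0 = \left(- \frac{7}{2} + \frac{1}{5}\right) 4 \cdot 2 \cdot 0 = \left(- \frac{33}{10}\right) 8 \cdot 0 = \left(- \frac{132}{5}\right) 0 = 0$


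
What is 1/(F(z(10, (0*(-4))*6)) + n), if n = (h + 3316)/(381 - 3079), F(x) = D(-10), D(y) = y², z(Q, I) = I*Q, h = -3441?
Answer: 2698/269925 ≈ 0.0099954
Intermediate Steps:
F(x) = 100 (F(x) = (-10)² = 100)
n = 125/2698 (n = (-3441 + 3316)/(381 - 3079) = -125/(-2698) = -125*(-1/2698) = 125/2698 ≈ 0.046331)
1/(F(z(10, (0*(-4))*6)) + n) = 1/(100 + 125/2698) = 1/(269925/2698) = 2698/269925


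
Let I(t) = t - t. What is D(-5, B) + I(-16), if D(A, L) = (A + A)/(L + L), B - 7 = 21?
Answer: -5/28 ≈ -0.17857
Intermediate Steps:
B = 28 (B = 7 + 21 = 28)
D(A, L) = A/L (D(A, L) = (2*A)/((2*L)) = (2*A)*(1/(2*L)) = A/L)
I(t) = 0
D(-5, B) + I(-16) = -5/28 + 0 = -5/28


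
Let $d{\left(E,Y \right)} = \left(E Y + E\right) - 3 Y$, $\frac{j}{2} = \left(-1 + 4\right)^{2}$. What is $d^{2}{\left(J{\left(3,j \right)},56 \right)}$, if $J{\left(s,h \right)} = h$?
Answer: $736164$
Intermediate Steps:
$j = 18$ ($j = 2 \left(-1 + 4\right)^{2} = 2 \cdot 3^{2} = 2 \cdot 9 = 18$)
$d{\left(E,Y \right)} = E - 3 Y + E Y$ ($d{\left(E,Y \right)} = \left(E + E Y\right) - 3 Y = E - 3 Y + E Y$)
$d^{2}{\left(J{\left(3,j \right)},56 \right)} = \left(18 - 168 + 18 \cdot 56\right)^{2} = \left(18 - 168 + 1008\right)^{2} = 858^{2} = 736164$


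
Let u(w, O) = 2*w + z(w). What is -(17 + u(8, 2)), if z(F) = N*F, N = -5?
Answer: 7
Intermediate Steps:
z(F) = -5*F
u(w, O) = -3*w (u(w, O) = 2*w - 5*w = -3*w)
-(17 + u(8, 2)) = -(17 - 3*8) = -(17 - 24) = -1*(-7) = 7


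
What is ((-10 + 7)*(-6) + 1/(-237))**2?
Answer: 18190225/56169 ≈ 323.85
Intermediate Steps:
((-10 + 7)*(-6) + 1/(-237))**2 = (-3*(-6) - 1/237)**2 = (18 - 1/237)**2 = (4265/237)**2 = 18190225/56169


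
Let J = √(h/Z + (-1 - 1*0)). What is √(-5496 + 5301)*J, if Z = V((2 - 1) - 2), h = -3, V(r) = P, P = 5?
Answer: -2*√78 ≈ -17.664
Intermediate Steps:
V(r) = 5
Z = 5
J = 2*I*√10/5 (J = √(-3/5 + (-1 - 1*0)) = √(-3*⅕ + (-1 + 0)) = √(-⅗ - 1) = √(-8/5) = 2*I*√10/5 ≈ 1.2649*I)
√(-5496 + 5301)*J = √(-5496 + 5301)*(2*I*√10/5) = √(-195)*(2*I*√10/5) = (I*√195)*(2*I*√10/5) = -2*√78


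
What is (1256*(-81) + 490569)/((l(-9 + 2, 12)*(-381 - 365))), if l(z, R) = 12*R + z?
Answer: -388833/102202 ≈ -3.8046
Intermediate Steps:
l(z, R) = z + 12*R
(1256*(-81) + 490569)/((l(-9 + 2, 12)*(-381 - 365))) = (1256*(-81) + 490569)/((((-9 + 2) + 12*12)*(-381 - 365))) = (-101736 + 490569)/(((-7 + 144)*(-746))) = 388833/((137*(-746))) = 388833/(-102202) = 388833*(-1/102202) = -388833/102202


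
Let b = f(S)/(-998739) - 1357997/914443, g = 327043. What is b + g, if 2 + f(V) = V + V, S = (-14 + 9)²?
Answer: 99561236102992388/304429962459 ≈ 3.2704e+5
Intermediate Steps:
S = 25 (S = (-5)² = 25)
f(V) = -2 + 2*V (f(V) = -2 + (V + V) = -2 + 2*V)
b = -452109486349/304429962459 (b = (-2 + 2*25)/(-998739) - 1357997/914443 = (-2 + 50)*(-1/998739) - 1357997*1/914443 = 48*(-1/998739) - 1357997/914443 = -16/332913 - 1357997/914443 = -452109486349/304429962459 ≈ -1.4851)
b + g = -452109486349/304429962459 + 327043 = 99561236102992388/304429962459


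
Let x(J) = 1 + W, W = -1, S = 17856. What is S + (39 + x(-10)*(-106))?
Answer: 17895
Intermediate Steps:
x(J) = 0 (x(J) = 1 - 1 = 0)
S + (39 + x(-10)*(-106)) = 17856 + (39 + 0*(-106)) = 17856 + (39 + 0) = 17856 + 39 = 17895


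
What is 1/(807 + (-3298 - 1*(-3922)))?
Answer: 1/1431 ≈ 0.00069881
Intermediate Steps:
1/(807 + (-3298 - 1*(-3922))) = 1/(807 + (-3298 + 3922)) = 1/(807 + 624) = 1/1431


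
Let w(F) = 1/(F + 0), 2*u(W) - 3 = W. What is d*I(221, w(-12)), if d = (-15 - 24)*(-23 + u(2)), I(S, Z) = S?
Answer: 353379/2 ≈ 1.7669e+5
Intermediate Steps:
u(W) = 3/2 + W/2
w(F) = 1/F
d = 1599/2 (d = (-15 - 24)*(-23 + (3/2 + (1/2)*2)) = -39*(-23 + (3/2 + 1)) = -39*(-23 + 5/2) = -39*(-41/2) = 1599/2 ≈ 799.50)
d*I(221, w(-12)) = (1599/2)*221 = 353379/2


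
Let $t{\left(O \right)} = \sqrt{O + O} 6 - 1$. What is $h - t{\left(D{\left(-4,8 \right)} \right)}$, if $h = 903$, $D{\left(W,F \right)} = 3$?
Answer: $904 - 6 \sqrt{6} \approx 889.3$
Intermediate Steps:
$t{\left(O \right)} = -1 + 6 \sqrt{2} \sqrt{O}$ ($t{\left(O \right)} = \sqrt{2 O} 6 - 1 = \sqrt{2} \sqrt{O} 6 - 1 = 6 \sqrt{2} \sqrt{O} - 1 = -1 + 6 \sqrt{2} \sqrt{O}$)
$h - t{\left(D{\left(-4,8 \right)} \right)} = 903 - \left(-1 + 6 \sqrt{2} \sqrt{3}\right) = 903 - \left(-1 + 6 \sqrt{6}\right) = 903 + \left(1 - 6 \sqrt{6}\right) = 904 - 6 \sqrt{6}$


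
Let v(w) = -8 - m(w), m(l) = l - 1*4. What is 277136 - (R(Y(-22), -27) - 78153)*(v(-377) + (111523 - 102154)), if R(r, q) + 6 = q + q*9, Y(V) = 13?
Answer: 764332454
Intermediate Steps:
m(l) = -4 + l (m(l) = l - 4 = -4 + l)
R(r, q) = -6 + 10*q (R(r, q) = -6 + (q + q*9) = -6 + (q + 9*q) = -6 + 10*q)
v(w) = -4 - w (v(w) = -8 - (-4 + w) = -8 + (4 - w) = -4 - w)
277136 - (R(Y(-22), -27) - 78153)*(v(-377) + (111523 - 102154)) = 277136 - ((-6 + 10*(-27)) - 78153)*((-4 - 1*(-377)) + (111523 - 102154)) = 277136 - ((-6 - 270) - 78153)*((-4 + 377) + 9369) = 277136 - (-276 - 78153)*(373 + 9369) = 277136 - (-78429)*9742 = 277136 - 1*(-764055318) = 277136 + 764055318 = 764332454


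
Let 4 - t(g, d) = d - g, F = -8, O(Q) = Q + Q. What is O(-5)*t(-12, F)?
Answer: 0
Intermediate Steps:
O(Q) = 2*Q
t(g, d) = 4 + g - d (t(g, d) = 4 - (d - g) = 4 + (g - d) = 4 + g - d)
O(-5)*t(-12, F) = (2*(-5))*(4 - 12 - 1*(-8)) = -10*(4 - 12 + 8) = -10*0 = 0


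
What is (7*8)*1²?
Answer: 56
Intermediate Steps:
(7*8)*1² = 56*1 = 56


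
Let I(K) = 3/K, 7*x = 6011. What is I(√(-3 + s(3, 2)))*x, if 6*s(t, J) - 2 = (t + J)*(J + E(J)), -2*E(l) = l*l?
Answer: -18033*I*√6/28 ≈ -1577.6*I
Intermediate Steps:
E(l) = -l²/2 (E(l) = -l*l/2 = -l²/2)
s(t, J) = ⅓ + (J + t)*(J - J²/2)/6 (s(t, J) = ⅓ + ((t + J)*(J - J²/2))/6 = ⅓ + ((J + t)*(J - J²/2))/6 = ⅓ + (J + t)*(J - J²/2)/6)
x = 6011/7 (x = (⅐)*6011 = 6011/7 ≈ 858.71)
I(√(-3 + s(3, 2)))*x = (3/(√(-3 + (⅓ - 1/12*2³ + (⅙)*2² - 1/12*3*2² + (⅙)*2*3))))*(6011/7) = (3/(√(-3 + (⅓ - 1/12*8 + (⅙)*4 - 1/12*3*4 + 1))))*(6011/7) = (3/(√(-3 + (⅓ - ⅔ + ⅔ - 1 + 1))))*(6011/7) = (3/(√(-3 + ⅓)))*(6011/7) = (3/(√(-8/3)))*(6011/7) = (3/((2*I*√6/3)))*(6011/7) = (3*(-I*√6/4))*(6011/7) = -3*I*√6/4*(6011/7) = -18033*I*√6/28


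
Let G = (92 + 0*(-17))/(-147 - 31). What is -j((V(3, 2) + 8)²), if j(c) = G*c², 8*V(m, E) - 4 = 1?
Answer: 521343783/182272 ≈ 2860.3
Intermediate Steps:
V(m, E) = 5/8 (V(m, E) = ½ + (⅛)*1 = ½ + ⅛ = 5/8)
G = -46/89 (G = (92 + 0)/(-178) = 92*(-1/178) = -46/89 ≈ -0.51685)
j(c) = -46*c²/89
-j((V(3, 2) + 8)²) = -(-46)*((5/8 + 8)²)²/89 = -(-46)*((69/8)²)²/89 = -(-46)*(4761/64)²/89 = -(-46)*22667121/(89*4096) = -1*(-521343783/182272) = 521343783/182272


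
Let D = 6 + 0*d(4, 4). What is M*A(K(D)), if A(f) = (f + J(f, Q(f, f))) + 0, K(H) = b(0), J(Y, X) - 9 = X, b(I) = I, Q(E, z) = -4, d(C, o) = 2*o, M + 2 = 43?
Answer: 205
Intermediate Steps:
M = 41 (M = -2 + 43 = 41)
D = 6 (D = 6 + 0*(2*4) = 6 + 0*8 = 6 + 0 = 6)
J(Y, X) = 9 + X
K(H) = 0
A(f) = 5 + f (A(f) = (f + (9 - 4)) + 0 = (f + 5) + 0 = (5 + f) + 0 = 5 + f)
M*A(K(D)) = 41*(5 + 0) = 41*5 = 205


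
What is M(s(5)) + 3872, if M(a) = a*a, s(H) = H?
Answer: 3897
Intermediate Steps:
M(a) = a²
M(s(5)) + 3872 = 5² + 3872 = 25 + 3872 = 3897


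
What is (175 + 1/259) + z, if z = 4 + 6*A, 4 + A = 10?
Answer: 55686/259 ≈ 215.00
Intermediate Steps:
A = 6 (A = -4 + 10 = 6)
z = 40 (z = 4 + 6*6 = 4 + 36 = 40)
(175 + 1/259) + z = (175 + 1/259) + 40 = 45326/259 + 40 = 55686/259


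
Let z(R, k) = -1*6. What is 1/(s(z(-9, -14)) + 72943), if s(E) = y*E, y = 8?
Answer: 1/72895 ≈ 1.3718e-5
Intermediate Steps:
z(R, k) = -6
s(E) = 8*E
1/(s(z(-9, -14)) + 72943) = 1/(8*(-6) + 72943) = 1/(-48 + 72943) = 1/72895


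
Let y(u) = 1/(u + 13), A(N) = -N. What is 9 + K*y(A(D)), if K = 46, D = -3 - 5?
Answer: 235/21 ≈ 11.190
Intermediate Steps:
D = -8
y(u) = 1/(13 + u)
9 + K*y(A(D)) = 9 + 46/(13 - 1*(-8)) = 9 + 46/(13 + 8) = 9 + 46/21 = 235/21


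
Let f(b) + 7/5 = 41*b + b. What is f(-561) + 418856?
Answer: 1976463/5 ≈ 3.9529e+5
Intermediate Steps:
f(b) = -7/5 + 42*b (f(b) = -7/5 + (41*b + b) = -7/5 + 42*b)
f(-561) + 418856 = (-7/5 + 42*(-561)) + 418856 = (-7/5 - 23562) + 418856 = -117817/5 + 418856 = 1976463/5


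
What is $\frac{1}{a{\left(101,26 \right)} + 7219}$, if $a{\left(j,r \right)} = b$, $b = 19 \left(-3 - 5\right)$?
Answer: $\frac{1}{7067} \approx 0.0001415$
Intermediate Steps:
$b = -152$ ($b = 19 \left(-8\right) = -152$)
$a{\left(j,r \right)} = -152$
$\frac{1}{a{\left(101,26 \right)} + 7219} = \frac{1}{-152 + 7219} = \frac{1}{7067}$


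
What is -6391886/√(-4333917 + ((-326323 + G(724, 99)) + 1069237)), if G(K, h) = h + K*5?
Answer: 3195943*I*√896821/896821 ≈ 3374.8*I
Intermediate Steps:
G(K, h) = h + 5*K
-6391886/√(-4333917 + ((-326323 + G(724, 99)) + 1069237)) = -6391886/√(-4333917 + ((-326323 + (99 + 5*724)) + 1069237)) = -6391886/√(-4333917 + ((-326323 + (99 + 3620)) + 1069237)) = -6391886/√(-4333917 + ((-326323 + 3719) + 1069237)) = -6391886/√(-4333917 + (-322604 + 1069237)) = -6391886/√(-4333917 + 746633) = -6391886*(-I*√896821/1793642) = -(-3195943)*I*√896821/896821 = 3195943*I*√896821/896821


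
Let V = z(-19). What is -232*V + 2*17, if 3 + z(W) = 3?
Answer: 34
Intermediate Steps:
z(W) = 0 (z(W) = -3 + 3 = 0)
V = 0
-232*V + 2*17 = -232*0 + 2*17 = 0 + 34 = 34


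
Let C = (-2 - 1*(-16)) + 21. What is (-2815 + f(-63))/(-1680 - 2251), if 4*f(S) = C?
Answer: 11225/15724 ≈ 0.71388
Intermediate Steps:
C = 35 (C = (-2 + 16) + 21 = 14 + 21 = 35)
f(S) = 35/4 (f(S) = (¼)*35 = 35/4)
(-2815 + f(-63))/(-1680 - 2251) = (-2815 + 35/4)/(-1680 - 2251) = -11225/4/(-3931) = -11225/4*(-1/3931) = 11225/15724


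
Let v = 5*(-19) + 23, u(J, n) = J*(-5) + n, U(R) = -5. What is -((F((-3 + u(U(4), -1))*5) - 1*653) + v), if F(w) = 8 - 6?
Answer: 723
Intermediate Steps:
u(J, n) = n - 5*J (u(J, n) = -5*J + n = n - 5*J)
F(w) = 2
v = -72 (v = -95 + 23 = -72)
-((F((-3 + u(U(4), -1))*5) - 1*653) + v) = -((2 - 1*653) - 72) = -((2 - 653) - 72) = -(-651 - 72) = -1*(-723) = 723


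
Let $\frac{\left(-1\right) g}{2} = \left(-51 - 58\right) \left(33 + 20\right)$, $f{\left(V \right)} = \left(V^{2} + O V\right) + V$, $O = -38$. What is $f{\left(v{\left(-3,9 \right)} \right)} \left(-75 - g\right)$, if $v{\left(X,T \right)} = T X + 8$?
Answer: $-12373256$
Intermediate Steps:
$v{\left(X,T \right)} = 8 + T X$
$f{\left(V \right)} = V^{2} - 37 V$ ($f{\left(V \right)} = \left(V^{2} - 38 V\right) + V = V^{2} - 37 V$)
$g = 11554$ ($g = - 2 \left(-51 - 58\right) \left(33 + 20\right) = - 2 \left(\left(-109\right) 53\right) = \left(-2\right) \left(-5777\right) = 11554$)
$f{\left(v{\left(-3,9 \right)} \right)} \left(-75 - g\right) = \left(8 + 9 \left(-3\right)\right) \left(-37 + \left(8 + 9 \left(-3\right)\right)\right) \left(-75 - 11554\right) = \left(8 - 27\right) \left(-37 + \left(8 - 27\right)\right) \left(-75 - 11554\right) = - 19 \left(-37 - 19\right) \left(-11629\right) = \left(-19\right) \left(-56\right) \left(-11629\right) = 1064 \left(-11629\right) = -12373256$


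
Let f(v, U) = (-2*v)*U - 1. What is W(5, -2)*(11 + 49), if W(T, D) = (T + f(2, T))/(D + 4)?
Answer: -480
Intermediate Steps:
f(v, U) = -1 - 2*U*v (f(v, U) = -2*U*v - 1 = -1 - 2*U*v)
W(T, D) = (-1 - 3*T)/(4 + D) (W(T, D) = (T + (-1 - 2*T*2))/(D + 4) = (T + (-1 - 4*T))/(4 + D) = (-1 - 3*T)/(4 + D))
W(5, -2)*(11 + 49) = ((-1 - 3*5)/(4 - 2))*(11 + 49) = ((-1 - 15)/2)*60 = ((½)*(-16))*60 = -8*60 = -480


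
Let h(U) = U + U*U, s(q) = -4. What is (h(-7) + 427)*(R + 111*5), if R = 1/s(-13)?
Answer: 1040711/4 ≈ 2.6018e+5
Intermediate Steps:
R = -1/4 (R = 1/(-4) = -1/4 ≈ -0.25000)
h(U) = U + U**2
(h(-7) + 427)*(R + 111*5) = (-7*(1 - 7) + 427)*(-1/4 + 111*5) = (-7*(-6) + 427)*(-1/4 + 555) = (42 + 427)*(2219/4) = 469*(2219/4) = 1040711/4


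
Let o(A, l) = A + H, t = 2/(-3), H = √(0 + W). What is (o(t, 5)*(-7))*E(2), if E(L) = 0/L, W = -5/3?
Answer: 0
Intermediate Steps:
W = -5/3 (W = -5*⅓ = -5/3 ≈ -1.6667)
H = I*√15/3 (H = √(0 - 5/3) = √(-5/3) = I*√15/3 ≈ 1.291*I)
t = -⅔ (t = 2*(-⅓) = -⅔ ≈ -0.66667)
o(A, l) = A + I*√15/3
E(L) = 0
(o(t, 5)*(-7))*E(2) = ((-⅔ + I*√15/3)*(-7))*0 = (14/3 - 7*I*√15/3)*0 = 0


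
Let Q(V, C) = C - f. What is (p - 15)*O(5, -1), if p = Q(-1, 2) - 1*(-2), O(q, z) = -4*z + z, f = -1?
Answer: -30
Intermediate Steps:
Q(V, C) = 1 + C (Q(V, C) = C - 1*(-1) = C + 1 = 1 + C)
O(q, z) = -3*z
p = 5 (p = (1 + 2) - 1*(-2) = 3 + 2 = 5)
(p - 15)*O(5, -1) = (5 - 15)*(-3*(-1)) = -10*3 = -30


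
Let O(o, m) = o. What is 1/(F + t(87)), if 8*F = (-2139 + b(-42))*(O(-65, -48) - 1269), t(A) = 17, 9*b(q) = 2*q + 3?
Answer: 1/358196 ≈ 2.7918e-6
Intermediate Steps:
b(q) = ⅓ + 2*q/9 (b(q) = (2*q + 3)/9 = (3 + 2*q)/9 = ⅓ + 2*q/9)
F = 358179 (F = ((-2139 + (⅓ + (2/9)*(-42)))*(-65 - 1269))/8 = ((-2139 + (⅓ - 28/3))*(-1334))/8 = ((-2139 - 9)*(-1334))/8 = (-2148*(-1334))/8 = (⅛)*2865432 = 358179)
1/(F + t(87)) = 1/(358179 + 17) = 1/358196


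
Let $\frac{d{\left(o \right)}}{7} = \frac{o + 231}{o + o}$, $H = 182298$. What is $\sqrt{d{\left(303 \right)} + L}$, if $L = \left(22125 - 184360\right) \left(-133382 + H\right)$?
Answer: $\frac{3 i \sqrt{8994887319593}}{101} \approx 89084.0 i$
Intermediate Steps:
$d{\left(o \right)} = \frac{7 \left(231 + o\right)}{2 o}$ ($d{\left(o \right)} = 7 \frac{o + 231}{o + o} = 7 \frac{231 + o}{2 o} = \frac{7 \left(231 + o\right)}{2 o}$)
$L = -7935887260$ ($L = \left(22125 - 184360\right) \left(-133382 + 182298\right) = \left(-162235\right) 48916 = -7935887260$)
$\sqrt{d{\left(303 \right)} + L} = \sqrt{\frac{7 \left(231 + 303\right)}{2 \cdot 303} - 7935887260} = \sqrt{\frac{7}{2} \cdot \frac{1}{303} \cdot 534 - 7935887260} = \sqrt{\frac{623}{101} - 7935887260} = \sqrt{- \frac{801524612637}{101}} = \frac{3 i \sqrt{8994887319593}}{101}$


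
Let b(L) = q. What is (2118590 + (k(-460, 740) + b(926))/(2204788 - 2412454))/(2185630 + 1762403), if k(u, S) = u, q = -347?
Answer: 146653037249/273290740326 ≈ 0.53662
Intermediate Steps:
b(L) = -347
(2118590 + (k(-460, 740) + b(926))/(2204788 - 2412454))/(2185630 + 1762403) = (2118590 + (-460 - 347)/(2204788 - 2412454))/(2185630 + 1762403) = (2118590 - 807/(-207666))/3948033 = (2118590 - 807*(-1/207666))*(1/3948033) = (2118590 + 269/69222)*(1/3948033) = (146653037249/69222)*(1/3948033) = 146653037249/273290740326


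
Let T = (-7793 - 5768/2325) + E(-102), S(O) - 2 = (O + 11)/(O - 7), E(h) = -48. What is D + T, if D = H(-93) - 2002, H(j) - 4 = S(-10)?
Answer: -388907806/39525 ≈ -9839.5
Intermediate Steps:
S(O) = 2 + (11 + O)/(-7 + O) (S(O) = 2 + (O + 11)/(O - 7) = 2 + (11 + O)/(-7 + O))
H(j) = 101/17 (H(j) = 4 + 3*(-1 - 10)/(-7 - 10) = 4 + 3*(-11)/(-17) = 4 + 3*(-1/17)*(-11) = 4 + 33/17 = 101/17)
D = -33933/17 (D = 101/17 - 2002 = -33933/17 ≈ -1996.1)
T = -18236093/2325 (T = (-7793 - 5768/2325) - 48 = -18124493/2325 - 48 = -18236093/2325 ≈ -7843.5)
D + T = -33933/17 - 18236093/2325 = -388907806/39525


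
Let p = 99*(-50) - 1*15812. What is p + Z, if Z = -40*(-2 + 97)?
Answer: -24562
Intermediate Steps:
p = -20762 (p = -4950 - 15812 = -20762)
Z = -3800 (Z = -40*95 = -3800)
p + Z = -20762 - 3800 = -24562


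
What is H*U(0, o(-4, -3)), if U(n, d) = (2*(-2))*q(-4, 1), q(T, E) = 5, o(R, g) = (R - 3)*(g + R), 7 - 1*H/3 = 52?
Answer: 2700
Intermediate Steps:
H = -135 (H = 21 - 3*52 = 21 - 156 = -135)
o(R, g) = (-3 + R)*(R + g)
U(n, d) = -20 (U(n, d) = (2*(-2))*5 = -4*5 = -20)
H*U(0, o(-4, -3)) = -135*(-20) = 2700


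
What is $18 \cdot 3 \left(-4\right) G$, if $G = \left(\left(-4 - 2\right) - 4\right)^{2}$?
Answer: $-21600$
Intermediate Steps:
$G = 100$ ($G = \left(\left(-4 - 2\right) - 4\right)^{2} = \left(-6 - 4\right)^{2} = \left(-10\right)^{2} = 100$)
$18 \cdot 3 \left(-4\right) G = 18 \cdot 3 \left(-4\right) 100 = 18 \left(-12\right) 100 = \left(-216\right) 100 = -21600$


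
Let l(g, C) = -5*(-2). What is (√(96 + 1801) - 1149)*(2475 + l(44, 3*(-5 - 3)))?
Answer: -2855265 + 2485*√1897 ≈ -2.7470e+6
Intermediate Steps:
l(g, C) = 10
(√(96 + 1801) - 1149)*(2475 + l(44, 3*(-5 - 3))) = (√(96 + 1801) - 1149)*(2475 + 10) = (√1897 - 1149)*2485 = (-1149 + √1897)*2485 = -2855265 + 2485*√1897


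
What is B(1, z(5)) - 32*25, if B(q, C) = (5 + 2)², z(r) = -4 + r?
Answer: -751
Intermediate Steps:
B(q, C) = 49 (B(q, C) = 7² = 49)
B(1, z(5)) - 32*25 = 49 - 32*25 = 49 - 800 = -751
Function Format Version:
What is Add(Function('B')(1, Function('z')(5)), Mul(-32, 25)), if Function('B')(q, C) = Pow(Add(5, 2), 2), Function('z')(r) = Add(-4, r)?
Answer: -751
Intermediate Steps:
Function('B')(q, C) = 49 (Function('B')(q, C) = Pow(7, 2) = 49)
Add(Function('B')(1, Function('z')(5)), Mul(-32, 25)) = Add(49, Mul(-32, 25)) = Add(49, -800) = -751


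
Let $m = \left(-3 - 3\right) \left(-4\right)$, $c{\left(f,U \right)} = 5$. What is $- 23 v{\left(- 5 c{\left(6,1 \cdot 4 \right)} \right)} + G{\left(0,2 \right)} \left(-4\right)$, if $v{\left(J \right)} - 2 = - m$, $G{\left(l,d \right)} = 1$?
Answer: $502$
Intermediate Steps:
$m = 24$ ($m = \left(-6\right) \left(-4\right) = 24$)
$v{\left(J \right)} = -22$ ($v{\left(J \right)} = 2 - 24 = -22$)
$- 23 v{\left(- 5 c{\left(6,1 \cdot 4 \right)} \right)} + G{\left(0,2 \right)} \left(-4\right) = \left(-23\right) \left(-22\right) + 1 \left(-4\right) = 506 - 4 = 502$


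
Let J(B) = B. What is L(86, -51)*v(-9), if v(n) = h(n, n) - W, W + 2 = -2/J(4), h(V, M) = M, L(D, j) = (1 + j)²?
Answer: -16250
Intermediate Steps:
W = -5/2 (W = -2 - 2/4 = -2 - 2*¼ = -2 - ½ = -5/2 ≈ -2.5000)
v(n) = 5/2 + n (v(n) = n - 1*(-5/2) = n + 5/2 = 5/2 + n)
L(86, -51)*v(-9) = (1 - 51)²*(5/2 - 9) = (-50)²*(-13/2) = 2500*(-13/2) = -16250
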